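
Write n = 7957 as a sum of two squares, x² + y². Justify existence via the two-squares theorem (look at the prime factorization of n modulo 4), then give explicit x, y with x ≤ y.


Step 1: Factor n = 7957 = 73 · 109.
Step 2: Check the mod-4 condition on each prime factor: 73 ≡ 1 (mod 4), exponent 1; 109 ≡ 1 (mod 4), exponent 1.
All primes ≡ 3 (mod 4) appear to even exponent (or don't appear), so by the two-squares theorem n IS expressible as a sum of two squares.
Step 3: Build a representation. Here n = 73 · 109 is a product of primes ≡ 1 (mod 4). Each prime p ≡ 1 (mod 4) is itself a sum of two squares; find a² by testing p − a² for a perfect square:
  73: 73 − 1² = 72, 73 − 2² = 69, 73 − 3² = 64 = 8² ⇒ 73 = 3² + 8².
  109: 109 − 1² = 108, 109 − 2² = 105, 109 − 3² = 100 = 10² ⇒ 109 = 3² + 10².
  Combine using the Brahmagupta–Fibonacci identity (a² + b²)(c² + d²) = (ac − bd)² + (ad + bc)² = (ac + bd)² + (ad − bc)²:
  73 · 109 = 7957: from (3² + 8²)(3² + 10²), take (3·3 − 8·10, 3·10 + 8·3) = (9 − 80, 30 + 24) = (-71, 54); dropping signs (only squares matter) gives (71, 54); check 71² + 54² = 5041 + 2916 = 7957 ✓.
Step 4: Order so x ≤ y and verify: 54² + 71² = 2916 + 5041 = 7957 = n. ✓

n = 7957 = 54² + 71² (one valid representation with x ≤ y).


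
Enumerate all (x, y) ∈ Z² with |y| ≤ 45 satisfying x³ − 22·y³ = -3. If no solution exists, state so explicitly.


The equation is x³ - 22y³ = -3. For fixed y, x³ = 22·y³ − 3, so a solution requires the RHS to be a perfect cube.
Strategy: iterate y from -45 to 45, compute RHS = 22·y³ − 3, and check whether it is a (positive or negative) perfect cube.
Check small values of y:
  y = 0: RHS = -3 is not a perfect cube.
  y = 1: RHS = 19 is not a perfect cube.
  y = -1: RHS = -25 is not a perfect cube.
  y = 2: RHS = 173 is not a perfect cube.
  y = -2: RHS = -179 is not a perfect cube.
  y = 3: RHS = 591 is not a perfect cube.
  y = -3: RHS = -597 is not a perfect cube.
Continuing the search up to |y| = 45 finds no solutions either.
No (x, y) in the scanned range satisfies the equation.

No integer solutions with |y| ≤ 45.


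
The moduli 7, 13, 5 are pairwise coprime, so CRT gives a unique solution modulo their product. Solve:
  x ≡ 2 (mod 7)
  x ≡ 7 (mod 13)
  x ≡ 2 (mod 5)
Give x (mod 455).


Moduli 7, 13, 5 are pairwise coprime; by CRT there is a unique solution modulo M = 7 · 13 · 5 = 455.
Solve pairwise, accumulating the modulus:
  Start with x ≡ 2 (mod 7).
  Combine with x ≡ 7 (mod 13): since gcd(7, 13) = 1, we get a unique residue mod 91.
    Write x = 2 + 7·t and substitute into x ≡ 7 (mod 13): 7·t ≡ 7 − 2 = 5 (mod 13).
    The inverse of 7 mod 13 is 2 (since 7·2 = 14 = 1·13 + 1), so t ≡ 2·5 = 10 ≡ 10 (mod 13).
    Then x = 2 + 7·10 = 72, valid modulo lcm(7, 13) = 91: x ≡ 72 (mod 91).
  Combine with x ≡ 2 (mod 5): since gcd(91, 5) = 1, we get a unique residue mod 455.
    Write x = 72 + 91·t and substitute into x ≡ 2 (mod 5): 91·t ≡ 2 − 72 = -70 (mod 5).
    Reduce coefficients mod 5: 1·t ≡ 0 (mod 5).
    So t ≡ 0 (mod 5).
    Then x = 72 + 91·0 = 72, valid modulo lcm(91, 5) = 455: x ≡ 72 (mod 455).
Verify: 72 mod 7 = 2 ✓, 72 mod 13 = 7 ✓, 72 mod 5 = 2 ✓.

x ≡ 72 (mod 455).


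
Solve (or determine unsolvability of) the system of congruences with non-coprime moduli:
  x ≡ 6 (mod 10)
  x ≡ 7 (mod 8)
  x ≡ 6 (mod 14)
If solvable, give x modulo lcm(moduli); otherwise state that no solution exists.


Moduli 10, 8, 14 are not pairwise coprime, so CRT works modulo lcm(m_i) when all pairwise compatibility conditions hold.
Pairwise compatibility: gcd(m_i, m_j) must divide a_i - a_j for every pair.
Merge one congruence at a time:
  Start: x ≡ 6 (mod 10).
  Combine with x ≡ 7 (mod 8): gcd(10, 8) = 2, and 7 - 6 = 1 is NOT divisible by 2.
    ⇒ system is inconsistent (no integer solution).

No solution (the system is inconsistent).


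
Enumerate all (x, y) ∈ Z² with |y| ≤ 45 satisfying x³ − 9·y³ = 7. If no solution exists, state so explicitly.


The equation is x³ - 9y³ = 7. For fixed y, x³ = 9·y³ + 7, so a solution requires the RHS to be a perfect cube.
Strategy: iterate y from -45 to 45, compute RHS = 9·y³ + 7, and check whether it is a (positive or negative) perfect cube.
Check small values of y:
  y = 0: RHS = 7 is not a perfect cube.
  y = 1: RHS = 16 is not a perfect cube.
  y = -1: RHS = -2 is not a perfect cube.
  y = 2: RHS = 79 is not a perfect cube.
  y = -2: RHS = -65 is not a perfect cube.
  y = 3: RHS = 250 is not a perfect cube.
  y = -3: RHS = -236 is not a perfect cube.
Continuing the search up to |y| = 45 finds no solutions either.
No (x, y) in the scanned range satisfies the equation.

No integer solutions with |y| ≤ 45.


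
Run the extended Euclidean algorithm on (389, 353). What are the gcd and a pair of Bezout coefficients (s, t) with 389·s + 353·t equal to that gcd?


Euclidean algorithm on (389, 353) — divide until remainder is 0:
  389 = 1 · 353 + 36
  353 = 9 · 36 + 29
  36 = 1 · 29 + 7
  29 = 4 · 7 + 1
  7 = 7 · 1 + 0
gcd(389, 353) = 1.
Track Bezout coefficients alongside the remainders: start with r₀ = 389 = a·1 + b·0 (s = 1, t = 0) and r₁ = 353 = a·0 + b·1 (s = 0, t = 1); each new remainder r_{k+1} = r_{k-1} − q_k·r_k inherits s_{k+1} = s_{k-1} − q_k·s_k, t_{k+1} = t_{k-1} − q_k·t_k, so r_k = a·s_k + b·t_k at every step:
  q = 1: r = 36, s = 1 − 1·0 = 1, t = 0 − 1·1 = -1  (check: 389·1 + 353·(-1) = 36)
  q = 9: r = 29, s = 0 − 9·1 = -9, t = 1 − 9·(-1) = 10  (check: 389·(-9) + 353·10 = 29)
  q = 1: r = 7, s = 1 − 1·(-9) = 10, t = -1 − 1·10 = -11  (check: 389·10 + 353·(-11) = 7)
  q = 4: r = 1, s = -9 − 4·10 = -49, t = 10 − 4·(-11) = 54  (check: 389·(-49) + 353·54 = 1)
The row with r = 1 (the gcd) gives the Bezout coefficients s = -49, t = 54.
Result: 389 · (-49) + 353 · (54) = 1.

gcd(389, 353) = 1; s = -49, t = 54 (check: 389·(-49) + 353·54 = 1).


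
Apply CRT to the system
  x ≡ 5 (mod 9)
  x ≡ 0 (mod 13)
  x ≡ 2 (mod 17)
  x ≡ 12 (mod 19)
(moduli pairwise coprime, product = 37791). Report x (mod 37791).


Product of moduli M = 9 · 13 · 17 · 19 = 37791.
Merge one congruence at a time:
  Start: x ≡ 5 (mod 9).
  Combine with x ≡ 0 (mod 13); new modulus lcm = 117.
    Write x = 5 + 9·t and substitute into x ≡ 0 (mod 13): 9·t ≡ 0 − 5 = -5 (mod 13).
    Reduce coefficients mod 13: 9·t ≡ 8 (mod 13).
    The inverse of 9 mod 13 is 3 (since 9·3 = 27 = 2·13 + 1), so t ≡ 3·8 = 24 ≡ 11 (mod 13).
    Then x = 5 + 9·11 = 104, valid modulo lcm(9, 13) = 117: x ≡ 104 (mod 117).
  Combine with x ≡ 2 (mod 17); new modulus lcm = 1989.
    Write x = 104 + 117·t and substitute into x ≡ 2 (mod 17): 117·t ≡ 2 − 104 = -102 (mod 17).
    Reduce coefficients mod 17: 15·t ≡ 0 (mod 17).
    The inverse of 15 mod 17 is 8 (since 15·8 = 120 = 7·17 + 1), so t ≡ 8·0 = 0 ≡ 0 (mod 17).
    Then x = 104 + 117·0 = 104, valid modulo lcm(117, 17) = 1989: x ≡ 104 (mod 1989).
  Combine with x ≡ 12 (mod 19); new modulus lcm = 37791.
    Write x = 104 + 1989·t and substitute into x ≡ 12 (mod 19): 1989·t ≡ 12 − 104 = -92 (mod 19).
    Reduce coefficients mod 19: 13·t ≡ 3 (mod 19).
    The inverse of 13 mod 19 is 3 (since 13·3 = 39 = 2·19 + 1), so t ≡ 3·3 = 9 ≡ 9 (mod 19).
    Then x = 104 + 1989·9 = 18005, valid modulo lcm(1989, 19) = 37791: x ≡ 18005 (mod 37791).
Verify against each original: 18005 mod 9 = 5, 18005 mod 13 = 0, 18005 mod 17 = 2, 18005 mod 19 = 12.

x ≡ 18005 (mod 37791).


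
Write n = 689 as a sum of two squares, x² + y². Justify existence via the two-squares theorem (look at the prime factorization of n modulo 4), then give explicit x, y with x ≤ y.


Step 1: Factor n = 689 = 13 · 53.
Step 2: Check the mod-4 condition on each prime factor: 13 ≡ 1 (mod 4), exponent 1; 53 ≡ 1 (mod 4), exponent 1.
All primes ≡ 3 (mod 4) appear to even exponent (or don't appear), so by the two-squares theorem n IS expressible as a sum of two squares.
Step 3: Build a representation. Here n = 13 · 53 is a product of primes ≡ 1 (mod 4). Each prime p ≡ 1 (mod 4) is itself a sum of two squares; find a² by testing p − a² for a perfect square:
  13: 13 − 1² = 12, 13 − 2² = 9 = 3² ⇒ 13 = 2² + 3².
  53: 53 − 1² = 52, 53 − 2² = 49 = 7² ⇒ 53 = 2² + 7².
  Combine using the Brahmagupta–Fibonacci identity (a² + b²)(c² + d²) = (ac − bd)² + (ad + bc)² = (ac + bd)² + (ad − bc)²:
  13 · 53 = 689: from (2² + 3²)(2² + 7²), take (2·2 − 3·7, 2·7 + 3·2) = (4 − 21, 14 + 6) = (-17, 20); dropping signs (only squares matter) gives (17, 20); check 17² + 20² = 289 + 400 = 689 ✓.
Step 4: Order so x ≤ y and verify: 17² + 20² = 289 + 400 = 689 = n. ✓

n = 689 = 17² + 20² (one valid representation with x ≤ y).


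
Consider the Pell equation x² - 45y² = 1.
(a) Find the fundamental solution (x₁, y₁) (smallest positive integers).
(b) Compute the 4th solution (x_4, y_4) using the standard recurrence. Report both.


Step 1: Find the fundamental solution (x₁, y₁) of x² - 45y² = 1.
  Expand √45 as a continued fraction. a₀ = ⌊√45⌋ = 6; iterate m_{k+1} = d_k·a_k − m_k, d_{k+1} = (45 − m_{k+1}²)/d_k, a_{k+1} = ⌊(a₀ + m_{k+1})/d_{k+1}⌋ (starting m₀ = 0, d₀ = 1), with convergents p_k = a_k·p_{k-1} + p_{k-2}, q_k = a_k·q_{k-1} + q_{k-2} (p₋₁ = 1, q₋₁ = 0):
  k = 0: a₀ = 6; p₀/q₀ = 6/1; p₀² − 45·q₀² = 36 − 45 = -9.
  k = 1: m = 6, d = 9, a = ⌊(6 + 6)/9⌋ = 1; p/q = (1·6 + 1)/(1·1 + 0) = 7/1; p² − 45·q² = 49 − 45 = 4.
  k = 2: m = 3, d = 4, a = ⌊(6 + 3)/4⌋ = 2; p/q = (2·7 + 6)/(2·1 + 1) = 20/3; p² − 45·q² = 400 − 405 = -5.
  k = 3: m = 5, d = 5, a = ⌊(6 + 5)/5⌋ = 2; p/q = (2·20 + 7)/(2·3 + 1) = 47/7; p² − 45·q² = 2209 − 2205 = 4.
  k = 4: m = 5, d = 4, a = ⌊(6 + 5)/4⌋ = 2; p/q = (2·47 + 20)/(2·7 + 3) = 114/17; p² − 45·q² = 12996 − 13005 = -9.
  k = 5: m = 3, d = 9, a = ⌊(6 + 3)/9⌋ = 1; p/q = (1·114 + 47)/(1·17 + 7) = 161/24; p² − 45·q² = 25921 − 25920 = 1.
  The first convergent with p² − 45·q² = 1 gives the fundamental solution (x₁, y₁) = (161, 24).
Step 2: Apply the recurrence (x_{n+1}, y_{n+1}) = (x₁x_n + 45y₁y_n, x₁y_n + y₁x_n) repeatedly.
  From (x_1, y_1) = (161, 24): x_2 = 161·161 + 45·24·24 = 51841; y_2 = 161·24 + 24·161 = 7728.
  From (x_2, y_2) = (51841, 7728): x_3 = 161·51841 + 45·24·7728 = 16692641; y_3 = 161·7728 + 24·51841 = 2488392.
  From (x_3, y_3) = (16692641, 2488392): x_4 = 161·16692641 + 45·24·2488392 = 5374978561; y_4 = 161·2488392 + 24·16692641 = 801254496.
Step 3: Verify x_4² - 45·y_4² = 28890394531209630721 - 28890394531209630720 = 1 (should be 1). ✓

(x_1, y_1) = (161, 24); (x_4, y_4) = (5374978561, 801254496).


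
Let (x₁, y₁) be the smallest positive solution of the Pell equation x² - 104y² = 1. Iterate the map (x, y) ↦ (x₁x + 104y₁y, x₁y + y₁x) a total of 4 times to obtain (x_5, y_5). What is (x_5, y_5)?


Step 1: Find the fundamental solution (x₁, y₁) of x² - 104y² = 1.
  Expand √104 as a continued fraction. a₀ = ⌊√104⌋ = 10; iterate m_{k+1} = d_k·a_k − m_k, d_{k+1} = (104 − m_{k+1}²)/d_k, a_{k+1} = ⌊(a₀ + m_{k+1})/d_{k+1}⌋ (starting m₀ = 0, d₀ = 1), with convergents p_k = a_k·p_{k-1} + p_{k-2}, q_k = a_k·q_{k-1} + q_{k-2} (p₋₁ = 1, q₋₁ = 0):
  k = 0: a₀ = 10; p₀/q₀ = 10/1; p₀² − 104·q₀² = 100 − 104 = -4.
  k = 1: m = 10, d = 4, a = ⌊(10 + 10)/4⌋ = 5; p/q = (5·10 + 1)/(5·1 + 0) = 51/5; p² − 104·q² = 2601 − 2600 = 1.
  The first convergent with p² − 104·q² = 1 gives the fundamental solution (x₁, y₁) = (51, 5).
Step 2: Apply the recurrence (x_{n+1}, y_{n+1}) = (x₁x_n + 104y₁y_n, x₁y_n + y₁x_n) repeatedly.
  From (x_1, y_1) = (51, 5): x_2 = 51·51 + 104·5·5 = 5201; y_2 = 51·5 + 5·51 = 510.
  From (x_2, y_2) = (5201, 510): x_3 = 51·5201 + 104·5·510 = 530451; y_3 = 51·510 + 5·5201 = 52015.
  From (x_3, y_3) = (530451, 52015): x_4 = 51·530451 + 104·5·52015 = 54100801; y_4 = 51·52015 + 5·530451 = 5305020.
  From (x_4, y_4) = (54100801, 5305020): x_5 = 51·54100801 + 104·5·5305020 = 5517751251; y_5 = 51·5305020 + 5·54100801 = 541060025.
Step 3: Verify x_5² - 104·y_5² = 30445578867912065001 - 30445578867912065000 = 1 (should be 1). ✓

(x_1, y_1) = (51, 5); (x_5, y_5) = (5517751251, 541060025).


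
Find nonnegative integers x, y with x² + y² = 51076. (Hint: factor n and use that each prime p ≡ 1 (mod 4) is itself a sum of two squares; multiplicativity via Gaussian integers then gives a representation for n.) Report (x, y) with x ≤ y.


Step 1: Factor n = 51076 = 2^2 · 113^2.
Step 2: Check the mod-4 condition on each prime factor: 2 = 2 (special); 113 ≡ 1 (mod 4), exponent 2.
All primes ≡ 3 (mod 4) appear to even exponent (or don't appear), so by the two-squares theorem n IS expressible as a sum of two squares.
Step 3: Build a representation. Group n = k² · m with k = 2 and m = 113 · 113 = 12769 (a product of primes ≡ 1 (mod 4)); a representation of m scales to one of n via (k·x)² + (k·y)² = k²(x² + y²). Each prime p ≡ 1 (mod 4) is itself a sum of two squares; find a² by testing p − a² for a perfect square:
  113: 113 − 1² = 112, 113 − 2² = 109, 113 − 3² = 104, 113 − 4² = 97, 113 − 5² = 88, 113 − 6² = 77, 113 − 7² = 64 = 8² ⇒ 113 = 7² + 8².
  Combine using the Brahmagupta–Fibonacci identity (a² + b²)(c² + d²) = (ac − bd)² + (ad + bc)² = (ac + bd)² + (ad − bc)²:
  113 · 113 = 12769: from (7² + 8²)(7² + 8²), take (7·7 − 8·8, 7·8 + 8·7) = (49 − 64, 56 + 56) = (-15, 112); dropping signs (only squares matter) gives (15, 112); check 15² + 112² = 225 + 12544 = 12769 ✓.
  Scale by k = 2: (2·15, 2·112) = (30, 224).
Step 4: Order so x ≤ y and verify: 30² + 224² = 900 + 50176 = 51076 = n. ✓

n = 51076 = 30² + 224² (one valid representation with x ≤ y).


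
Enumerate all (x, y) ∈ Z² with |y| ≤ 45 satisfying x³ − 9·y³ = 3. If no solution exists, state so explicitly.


The equation is x³ - 9y³ = 3. For fixed y, x³ = 9·y³ + 3, so a solution requires the RHS to be a perfect cube.
Strategy: iterate y from -45 to 45, compute RHS = 9·y³ + 3, and check whether it is a (positive or negative) perfect cube.
Check small values of y:
  y = 0: RHS = 3 is not a perfect cube.
  y = 1: RHS = 12 is not a perfect cube.
  y = -1: RHS = -6 is not a perfect cube.
  y = 2: RHS = 75 is not a perfect cube.
  y = -2: RHS = -69 is not a perfect cube.
  y = 3: RHS = 246 is not a perfect cube.
  y = -3: RHS = -240 is not a perfect cube.
Continuing the search up to |y| = 45 finds no solutions either.
No (x, y) in the scanned range satisfies the equation.

No integer solutions with |y| ≤ 45.


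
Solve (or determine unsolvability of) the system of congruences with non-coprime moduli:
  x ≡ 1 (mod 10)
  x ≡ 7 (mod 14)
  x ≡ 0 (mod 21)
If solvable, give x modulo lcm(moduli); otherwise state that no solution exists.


Moduli 10, 14, 21 are not pairwise coprime, so CRT works modulo lcm(m_i) when all pairwise compatibility conditions hold.
Pairwise compatibility: gcd(m_i, m_j) must divide a_i - a_j for every pair.
Merge one congruence at a time:
  Start: x ≡ 1 (mod 10).
  Combine with x ≡ 7 (mod 14): gcd(10, 14) = 2; 7 - 1 = 6, which IS divisible by 2, so compatible.
    Write x = 1 + 10·t and substitute into x ≡ 7 (mod 14): 10·t ≡ 7 − 1 = 6 (mod 14).
    Divide the congruence (and modulus) by g = 2: 5·t ≡ 3 (mod 7).
    The inverse of 5 mod 7 is 3 (since 5·3 = 15 = 2·7 + 1), so t ≡ 3·3 = 9 ≡ 2 (mod 7).
    Then x = 1 + 10·2 = 21, valid modulo lcm(10, 14) = 70: x ≡ 21 (mod 70).
  Combine with x ≡ 0 (mod 21): gcd(70, 21) = 7; 0 - 21 = -21, which IS divisible by 7, so compatible.
    Write x = 21 + 70·t and substitute into x ≡ 0 (mod 21): 70·t ≡ 0 − 21 = -21 (mod 21).
    Divide the congruence (and modulus) by g = 7: 10·t ≡ -3 (mod 3).
    Reduce coefficients mod 3: 1·t ≡ 0 (mod 3).
    So t ≡ 0 (mod 3).
    Then x = 21 + 70·0 = 21, valid modulo lcm(70, 21) = 210: x ≡ 21 (mod 210).
Verify: 21 mod 10 = 1, 21 mod 14 = 7, 21 mod 21 = 0.

x ≡ 21 (mod 210).


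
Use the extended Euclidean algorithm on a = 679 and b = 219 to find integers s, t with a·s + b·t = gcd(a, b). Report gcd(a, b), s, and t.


Euclidean algorithm on (679, 219) — divide until remainder is 0:
  679 = 3 · 219 + 22
  219 = 9 · 22 + 21
  22 = 1 · 21 + 1
  21 = 21 · 1 + 0
gcd(679, 219) = 1.
Track Bezout coefficients alongside the remainders: start with r₀ = 679 = a·1 + b·0 (s = 1, t = 0) and r₁ = 219 = a·0 + b·1 (s = 0, t = 1); each new remainder r_{k+1} = r_{k-1} − q_k·r_k inherits s_{k+1} = s_{k-1} − q_k·s_k, t_{k+1} = t_{k-1} − q_k·t_k, so r_k = a·s_k + b·t_k at every step:
  q = 3: r = 22, s = 1 − 3·0 = 1, t = 0 − 3·1 = -3  (check: 679·1 + 219·(-3) = 22)
  q = 9: r = 21, s = 0 − 9·1 = -9, t = 1 − 9·(-3) = 28  (check: 679·(-9) + 219·28 = 21)
  q = 1: r = 1, s = 1 − 1·(-9) = 10, t = -3 − 1·28 = -31  (check: 679·10 + 219·(-31) = 1)
The row with r = 1 (the gcd) gives the Bezout coefficients s = 10, t = -31.
Result: 679 · (10) + 219 · (-31) = 1.

gcd(679, 219) = 1; s = 10, t = -31 (check: 679·10 + 219·(-31) = 1).


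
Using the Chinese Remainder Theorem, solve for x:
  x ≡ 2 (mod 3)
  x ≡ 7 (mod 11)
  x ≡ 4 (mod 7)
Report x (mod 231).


Moduli 3, 11, 7 are pairwise coprime; by CRT there is a unique solution modulo M = 3 · 11 · 7 = 231.
Solve pairwise, accumulating the modulus:
  Start with x ≡ 2 (mod 3).
  Combine with x ≡ 7 (mod 11): since gcd(3, 11) = 1, we get a unique residue mod 33.
    Write x = 2 + 3·t and substitute into x ≡ 7 (mod 11): 3·t ≡ 7 − 2 = 5 (mod 11).
    The inverse of 3 mod 11 is 4 (since 3·4 = 12 = 1·11 + 1), so t ≡ 4·5 = 20 ≡ 9 (mod 11).
    Then x = 2 + 3·9 = 29, valid modulo lcm(3, 11) = 33: x ≡ 29 (mod 33).
  Combine with x ≡ 4 (mod 7): since gcd(33, 7) = 1, we get a unique residue mod 231.
    Write x = 29 + 33·t and substitute into x ≡ 4 (mod 7): 33·t ≡ 4 − 29 = -25 (mod 7).
    Reduce coefficients mod 7: 5·t ≡ 3 (mod 7).
    The inverse of 5 mod 7 is 3 (since 5·3 = 15 = 2·7 + 1), so t ≡ 3·3 = 9 ≡ 2 (mod 7).
    Then x = 29 + 33·2 = 95, valid modulo lcm(33, 7) = 231: x ≡ 95 (mod 231).
Verify: 95 mod 3 = 2 ✓, 95 mod 11 = 7 ✓, 95 mod 7 = 4 ✓.

x ≡ 95 (mod 231).


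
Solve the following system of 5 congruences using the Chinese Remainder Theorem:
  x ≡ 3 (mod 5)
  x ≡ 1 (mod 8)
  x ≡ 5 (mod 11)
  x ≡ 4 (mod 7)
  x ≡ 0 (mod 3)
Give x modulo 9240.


Product of moduli M = 5 · 8 · 11 · 7 · 3 = 9240.
Merge one congruence at a time:
  Start: x ≡ 3 (mod 5).
  Combine with x ≡ 1 (mod 8); new modulus lcm = 40.
    Write x = 3 + 5·t and substitute into x ≡ 1 (mod 8): 5·t ≡ 1 − 3 = -2 (mod 8).
    Reduce coefficients mod 8: 5·t ≡ 6 (mod 8).
    The inverse of 5 mod 8 is 5 (since 5·5 = 25 = 3·8 + 1), so t ≡ 5·6 = 30 ≡ 6 (mod 8).
    Then x = 3 + 5·6 = 33, valid modulo lcm(5, 8) = 40: x ≡ 33 (mod 40).
  Combine with x ≡ 5 (mod 11); new modulus lcm = 440.
    Write x = 33 + 40·t and substitute into x ≡ 5 (mod 11): 40·t ≡ 5 − 33 = -28 (mod 11).
    Reduce coefficients mod 11: 7·t ≡ 5 (mod 11).
    The inverse of 7 mod 11 is 8 (since 7·8 = 56 = 5·11 + 1), so t ≡ 8·5 = 40 ≡ 7 (mod 11).
    Then x = 33 + 40·7 = 313, valid modulo lcm(40, 11) = 440: x ≡ 313 (mod 440).
  Combine with x ≡ 4 (mod 7); new modulus lcm = 3080.
    Write x = 313 + 440·t and substitute into x ≡ 4 (mod 7): 440·t ≡ 4 − 313 = -309 (mod 7).
    Reduce coefficients mod 7: 6·t ≡ 6 (mod 7).
    The inverse of 6 mod 7 is 6 (since 6·6 = 36 = 5·7 + 1), so t ≡ 6·6 = 36 ≡ 1 (mod 7).
    Then x = 313 + 440·1 = 753, valid modulo lcm(440, 7) = 3080: x ≡ 753 (mod 3080).
  Combine with x ≡ 0 (mod 3); new modulus lcm = 9240.
    Write x = 753 + 3080·t and substitute into x ≡ 0 (mod 3): 3080·t ≡ 0 − 753 = -753 (mod 3).
    Reduce coefficients mod 3: 2·t ≡ 0 (mod 3).
    The inverse of 2 mod 3 is 2 (since 2·2 = 4 = 1·3 + 1), so t ≡ 2·0 = 0 ≡ 0 (mod 3).
    Then x = 753 + 3080·0 = 753, valid modulo lcm(3080, 3) = 9240: x ≡ 753 (mod 9240).
Verify against each original: 753 mod 5 = 3, 753 mod 8 = 1, 753 mod 11 = 5, 753 mod 7 = 4, 753 mod 3 = 0.

x ≡ 753 (mod 9240).


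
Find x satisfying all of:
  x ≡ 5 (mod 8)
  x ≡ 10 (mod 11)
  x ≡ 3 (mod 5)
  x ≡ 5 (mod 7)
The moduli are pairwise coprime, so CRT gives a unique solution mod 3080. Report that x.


Product of moduli M = 8 · 11 · 5 · 7 = 3080.
Merge one congruence at a time:
  Start: x ≡ 5 (mod 8).
  Combine with x ≡ 10 (mod 11); new modulus lcm = 88.
    Write x = 5 + 8·t and substitute into x ≡ 10 (mod 11): 8·t ≡ 10 − 5 = 5 (mod 11).
    The inverse of 8 mod 11 is 7 (since 8·7 = 56 = 5·11 + 1), so t ≡ 7·5 = 35 ≡ 2 (mod 11).
    Then x = 5 + 8·2 = 21, valid modulo lcm(8, 11) = 88: x ≡ 21 (mod 88).
  Combine with x ≡ 3 (mod 5); new modulus lcm = 440.
    Write x = 21 + 88·t and substitute into x ≡ 3 (mod 5): 88·t ≡ 3 − 21 = -18 (mod 5).
    Reduce coefficients mod 5: 3·t ≡ 2 (mod 5).
    The inverse of 3 mod 5 is 2 (since 3·2 = 6 = 1·5 + 1), so t ≡ 2·2 = 4 ≡ 4 (mod 5).
    Then x = 21 + 88·4 = 373, valid modulo lcm(88, 5) = 440: x ≡ 373 (mod 440).
  Combine with x ≡ 5 (mod 7); new modulus lcm = 3080.
    Write x = 373 + 440·t and substitute into x ≡ 5 (mod 7): 440·t ≡ 5 − 373 = -368 (mod 7).
    Reduce coefficients mod 7: 6·t ≡ 3 (mod 7).
    The inverse of 6 mod 7 is 6 (since 6·6 = 36 = 5·7 + 1), so t ≡ 6·3 = 18 ≡ 4 (mod 7).
    Then x = 373 + 440·4 = 2133, valid modulo lcm(440, 7) = 3080: x ≡ 2133 (mod 3080).
Verify against each original: 2133 mod 8 = 5, 2133 mod 11 = 10, 2133 mod 5 = 3, 2133 mod 7 = 5.

x ≡ 2133 (mod 3080).


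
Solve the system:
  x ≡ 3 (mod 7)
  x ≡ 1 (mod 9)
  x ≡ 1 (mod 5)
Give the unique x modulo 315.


Moduli 7, 9, 5 are pairwise coprime; by CRT there is a unique solution modulo M = 7 · 9 · 5 = 315.
Solve pairwise, accumulating the modulus:
  Start with x ≡ 3 (mod 7).
  Combine with x ≡ 1 (mod 9): since gcd(7, 9) = 1, we get a unique residue mod 63.
    Write x = 3 + 7·t and substitute into x ≡ 1 (mod 9): 7·t ≡ 1 − 3 = -2 (mod 9).
    Reduce coefficients mod 9: 7·t ≡ 7 (mod 9).
    The inverse of 7 mod 9 is 4 (since 7·4 = 28 = 3·9 + 1), so t ≡ 4·7 = 28 ≡ 1 (mod 9).
    Then x = 3 + 7·1 = 10, valid modulo lcm(7, 9) = 63: x ≡ 10 (mod 63).
  Combine with x ≡ 1 (mod 5): since gcd(63, 5) = 1, we get a unique residue mod 315.
    Write x = 10 + 63·t and substitute into x ≡ 1 (mod 5): 63·t ≡ 1 − 10 = -9 (mod 5).
    Reduce coefficients mod 5: 3·t ≡ 1 (mod 5).
    The inverse of 3 mod 5 is 2 (since 3·2 = 6 = 1·5 + 1), so t ≡ 2·1 = 2 ≡ 2 (mod 5).
    Then x = 10 + 63·2 = 136, valid modulo lcm(63, 5) = 315: x ≡ 136 (mod 315).
Verify: 136 mod 7 = 3 ✓, 136 mod 9 = 1 ✓, 136 mod 5 = 1 ✓.

x ≡ 136 (mod 315).


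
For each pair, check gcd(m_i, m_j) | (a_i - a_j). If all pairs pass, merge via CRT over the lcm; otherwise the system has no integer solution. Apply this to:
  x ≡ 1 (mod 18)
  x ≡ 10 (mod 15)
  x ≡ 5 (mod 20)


Moduli 18, 15, 20 are not pairwise coprime, so CRT works modulo lcm(m_i) when all pairwise compatibility conditions hold.
Pairwise compatibility: gcd(m_i, m_j) must divide a_i - a_j for every pair.
Merge one congruence at a time:
  Start: x ≡ 1 (mod 18).
  Combine with x ≡ 10 (mod 15): gcd(18, 15) = 3; 10 - 1 = 9, which IS divisible by 3, so compatible.
    Write x = 1 + 18·t and substitute into x ≡ 10 (mod 15): 18·t ≡ 10 − 1 = 9 (mod 15).
    Divide the congruence (and modulus) by g = 3: 6·t ≡ 3 (mod 5).
    Reduce coefficients mod 5: 1·t ≡ 3 (mod 5).
    So t ≡ 3 (mod 5).
    Then x = 1 + 18·3 = 55, valid modulo lcm(18, 15) = 90: x ≡ 55 (mod 90).
  Combine with x ≡ 5 (mod 20): gcd(90, 20) = 10; 5 - 55 = -50, which IS divisible by 10, so compatible.
    Write x = 55 + 90·t and substitute into x ≡ 5 (mod 20): 90·t ≡ 5 − 55 = -50 (mod 20).
    Divide the congruence (and modulus) by g = 10: 9·t ≡ -5 (mod 2).
    Reduce coefficients mod 2: 1·t ≡ 1 (mod 2).
    So t ≡ 1 (mod 2).
    Then x = 55 + 90·1 = 145, valid modulo lcm(90, 20) = 180: x ≡ 145 (mod 180).
Verify: 145 mod 18 = 1, 145 mod 15 = 10, 145 mod 20 = 5.

x ≡ 145 (mod 180).


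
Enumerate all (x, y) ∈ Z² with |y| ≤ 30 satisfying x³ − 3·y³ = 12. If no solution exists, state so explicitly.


The equation is x³ - 3y³ = 12. For fixed y, x³ = 3·y³ + 12, so a solution requires the RHS to be a perfect cube.
Strategy: iterate y from -30 to 30, compute RHS = 3·y³ + 12, and check whether it is a (positive or negative) perfect cube.
Check small values of y:
  y = 0: RHS = 12 is not a perfect cube.
  y = 1: RHS = 15 is not a perfect cube.
  y = -1: RHS = 9 is not a perfect cube.
  y = 2: RHS = 36 is not a perfect cube.
  y = -2: RHS = -12 is not a perfect cube.
  y = 3: RHS = 93 is not a perfect cube.
  y = -3: RHS = -69 is not a perfect cube.
Continuing the search up to |y| = 30 finds no solutions either.
No (x, y) in the scanned range satisfies the equation.

No integer solutions with |y| ≤ 30.


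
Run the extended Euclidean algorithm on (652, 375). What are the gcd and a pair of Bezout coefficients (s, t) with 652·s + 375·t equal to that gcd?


Euclidean algorithm on (652, 375) — divide until remainder is 0:
  652 = 1 · 375 + 277
  375 = 1 · 277 + 98
  277 = 2 · 98 + 81
  98 = 1 · 81 + 17
  81 = 4 · 17 + 13
  17 = 1 · 13 + 4
  13 = 3 · 4 + 1
  4 = 4 · 1 + 0
gcd(652, 375) = 1.
Track Bezout coefficients alongside the remainders: start with r₀ = 652 = a·1 + b·0 (s = 1, t = 0) and r₁ = 375 = a·0 + b·1 (s = 0, t = 1); each new remainder r_{k+1} = r_{k-1} − q_k·r_k inherits s_{k+1} = s_{k-1} − q_k·s_k, t_{k+1} = t_{k-1} − q_k·t_k, so r_k = a·s_k + b·t_k at every step:
  q = 1: r = 277, s = 1 − 1·0 = 1, t = 0 − 1·1 = -1  (check: 652·1 + 375·(-1) = 277)
  q = 1: r = 98, s = 0 − 1·1 = -1, t = 1 − 1·(-1) = 2  (check: 652·(-1) + 375·2 = 98)
  q = 2: r = 81, s = 1 − 2·(-1) = 3, t = -1 − 2·2 = -5  (check: 652·3 + 375·(-5) = 81)
  q = 1: r = 17, s = -1 − 1·3 = -4, t = 2 − 1·(-5) = 7  (check: 652·(-4) + 375·7 = 17)
  q = 4: r = 13, s = 3 − 4·(-4) = 19, t = -5 − 4·7 = -33  (check: 652·19 + 375·(-33) = 13)
  q = 1: r = 4, s = -4 − 1·19 = -23, t = 7 − 1·(-33) = 40  (check: 652·(-23) + 375·40 = 4)
  q = 3: r = 1, s = 19 − 3·(-23) = 88, t = -33 − 3·40 = -153  (check: 652·88 + 375·(-153) = 1)
The row with r = 1 (the gcd) gives the Bezout coefficients s = 88, t = -153.
Result: 652 · (88) + 375 · (-153) = 1.

gcd(652, 375) = 1; s = 88, t = -153 (check: 652·88 + 375·(-153) = 1).


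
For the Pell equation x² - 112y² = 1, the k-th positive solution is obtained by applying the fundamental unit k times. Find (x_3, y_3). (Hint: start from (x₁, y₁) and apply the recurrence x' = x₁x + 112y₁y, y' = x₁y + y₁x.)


Step 1: Find the fundamental solution (x₁, y₁) of x² - 112y² = 1.
  Expand √112 as a continued fraction. a₀ = ⌊√112⌋ = 10; iterate m_{k+1} = d_k·a_k − m_k, d_{k+1} = (112 − m_{k+1}²)/d_k, a_{k+1} = ⌊(a₀ + m_{k+1})/d_{k+1}⌋ (starting m₀ = 0, d₀ = 1), with convergents p_k = a_k·p_{k-1} + p_{k-2}, q_k = a_k·q_{k-1} + q_{k-2} (p₋₁ = 1, q₋₁ = 0):
  k = 0: a₀ = 10; p₀/q₀ = 10/1; p₀² − 112·q₀² = 100 − 112 = -12.
  k = 1: m = 10, d = 12, a = ⌊(10 + 10)/12⌋ = 1; p/q = (1·10 + 1)/(1·1 + 0) = 11/1; p² − 112·q² = 121 − 112 = 9.
  k = 2: m = 2, d = 9, a = ⌊(10 + 2)/9⌋ = 1; p/q = (1·11 + 10)/(1·1 + 1) = 21/2; p² − 112·q² = 441 − 448 = -7.
  k = 3: m = 7, d = 7, a = ⌊(10 + 7)/7⌋ = 2; p/q = (2·21 + 11)/(2·2 + 1) = 53/5; p² − 112·q² = 2809 − 2800 = 9.
  k = 4: m = 7, d = 9, a = ⌊(10 + 7)/9⌋ = 1; p/q = (1·53 + 21)/(1·5 + 2) = 74/7; p² − 112·q² = 5476 − 5488 = -12.
  k = 5: m = 2, d = 12, a = ⌊(10 + 2)/12⌋ = 1; p/q = (1·74 + 53)/(1·7 + 5) = 127/12; p² − 112·q² = 16129 − 16128 = 1.
  The first convergent with p² − 112·q² = 1 gives the fundamental solution (x₁, y₁) = (127, 12).
Step 2: Apply the recurrence (x_{n+1}, y_{n+1}) = (x₁x_n + 112y₁y_n, x₁y_n + y₁x_n) repeatedly.
  From (x_1, y_1) = (127, 12): x_2 = 127·127 + 112·12·12 = 32257; y_2 = 127·12 + 12·127 = 3048.
  From (x_2, y_2) = (32257, 3048): x_3 = 127·32257 + 112·12·3048 = 8193151; y_3 = 127·3048 + 12·32257 = 774180.
Step 3: Verify x_3² - 112·y_3² = 67127723308801 - 67127723308800 = 1 (should be 1). ✓

(x_1, y_1) = (127, 12); (x_3, y_3) = (8193151, 774180).


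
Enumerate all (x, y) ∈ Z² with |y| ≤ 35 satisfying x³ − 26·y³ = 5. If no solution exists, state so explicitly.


The equation is x³ - 26y³ = 5. For fixed y, x³ = 26·y³ + 5, so a solution requires the RHS to be a perfect cube.
Strategy: iterate y from -35 to 35, compute RHS = 26·y³ + 5, and check whether it is a (positive or negative) perfect cube.
Check small values of y:
  y = 0: RHS = 5 is not a perfect cube.
  y = 1: RHS = 31 is not a perfect cube.
  y = -1: RHS = -21 is not a perfect cube.
  y = 2: RHS = 213 is not a perfect cube.
  y = -2: RHS = -203 is not a perfect cube.
  y = 3: RHS = 707 is not a perfect cube.
  y = -3: RHS = -697 is not a perfect cube.
Continuing the search up to |y| = 35 finds no solutions either.
No (x, y) in the scanned range satisfies the equation.

No integer solutions with |y| ≤ 35.


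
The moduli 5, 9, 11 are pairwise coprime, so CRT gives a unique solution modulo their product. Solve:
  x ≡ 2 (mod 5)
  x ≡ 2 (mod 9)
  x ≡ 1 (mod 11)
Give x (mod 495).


Moduli 5, 9, 11 are pairwise coprime; by CRT there is a unique solution modulo M = 5 · 9 · 11 = 495.
Solve pairwise, accumulating the modulus:
  Start with x ≡ 2 (mod 5).
  Combine with x ≡ 2 (mod 9): since gcd(5, 9) = 1, we get a unique residue mod 45.
    Write x = 2 + 5·t and substitute into x ≡ 2 (mod 9): 5·t ≡ 2 − 2 = 0 (mod 9).
    The inverse of 5 mod 9 is 2 (since 5·2 = 10 = 1·9 + 1), so t ≡ 2·0 = 0 ≡ 0 (mod 9).
    Then x = 2 + 5·0 = 2, valid modulo lcm(5, 9) = 45: x ≡ 2 (mod 45).
  Combine with x ≡ 1 (mod 11): since gcd(45, 11) = 1, we get a unique residue mod 495.
    Write x = 2 + 45·t and substitute into x ≡ 1 (mod 11): 45·t ≡ 1 − 2 = -1 (mod 11).
    Reduce coefficients mod 11: 1·t ≡ 10 (mod 11).
    So t ≡ 10 (mod 11).
    Then x = 2 + 45·10 = 452, valid modulo lcm(45, 11) = 495: x ≡ 452 (mod 495).
Verify: 452 mod 5 = 2 ✓, 452 mod 9 = 2 ✓, 452 mod 11 = 1 ✓.

x ≡ 452 (mod 495).


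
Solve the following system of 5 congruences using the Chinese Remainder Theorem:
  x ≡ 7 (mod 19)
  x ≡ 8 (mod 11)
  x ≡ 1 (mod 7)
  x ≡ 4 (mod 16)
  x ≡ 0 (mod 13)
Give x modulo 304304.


Product of moduli M = 19 · 11 · 7 · 16 · 13 = 304304.
Merge one congruence at a time:
  Start: x ≡ 7 (mod 19).
  Combine with x ≡ 8 (mod 11); new modulus lcm = 209.
    Write x = 7 + 19·t and substitute into x ≡ 8 (mod 11): 19·t ≡ 8 − 7 = 1 (mod 11).
    Reduce coefficients mod 11: 8·t ≡ 1 (mod 11).
    The inverse of 8 mod 11 is 7 (since 8·7 = 56 = 5·11 + 1), so t ≡ 7·1 = 7 ≡ 7 (mod 11).
    Then x = 7 + 19·7 = 140, valid modulo lcm(19, 11) = 209: x ≡ 140 (mod 209).
  Combine with x ≡ 1 (mod 7); new modulus lcm = 1463.
    Write x = 140 + 209·t and substitute into x ≡ 1 (mod 7): 209·t ≡ 1 − 140 = -139 (mod 7).
    Reduce coefficients mod 7: 6·t ≡ 1 (mod 7).
    The inverse of 6 mod 7 is 6 (since 6·6 = 36 = 5·7 + 1), so t ≡ 6·1 = 6 ≡ 6 (mod 7).
    Then x = 140 + 209·6 = 1394, valid modulo lcm(209, 7) = 1463: x ≡ 1394 (mod 1463).
  Combine with x ≡ 4 (mod 16); new modulus lcm = 23408.
    Write x = 1394 + 1463·t and substitute into x ≡ 4 (mod 16): 1463·t ≡ 4 − 1394 = -1390 (mod 16).
    Reduce coefficients mod 16: 7·t ≡ 2 (mod 16).
    The inverse of 7 mod 16 is 7 (since 7·7 = 49 = 3·16 + 1), so t ≡ 7·2 = 14 ≡ 14 (mod 16).
    Then x = 1394 + 1463·14 = 21876, valid modulo lcm(1463, 16) = 23408: x ≡ 21876 (mod 23408).
  Combine with x ≡ 0 (mod 13); new modulus lcm = 304304.
    Write x = 21876 + 23408·t and substitute into x ≡ 0 (mod 13): 23408·t ≡ 0 − 21876 = -21876 (mod 13).
    Reduce coefficients mod 13: 8·t ≡ 3 (mod 13).
    The inverse of 8 mod 13 is 5 (since 8·5 = 40 = 3·13 + 1), so t ≡ 5·3 = 15 ≡ 2 (mod 13).
    Then x = 21876 + 23408·2 = 68692, valid modulo lcm(23408, 13) = 304304: x ≡ 68692 (mod 304304).
Verify against each original: 68692 mod 19 = 7, 68692 mod 11 = 8, 68692 mod 7 = 1, 68692 mod 16 = 4, 68692 mod 13 = 0.

x ≡ 68692 (mod 304304).


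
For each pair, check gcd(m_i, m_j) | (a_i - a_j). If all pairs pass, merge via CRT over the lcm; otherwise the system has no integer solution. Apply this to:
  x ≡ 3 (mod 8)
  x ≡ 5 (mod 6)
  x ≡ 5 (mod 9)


Moduli 8, 6, 9 are not pairwise coprime, so CRT works modulo lcm(m_i) when all pairwise compatibility conditions hold.
Pairwise compatibility: gcd(m_i, m_j) must divide a_i - a_j for every pair.
Merge one congruence at a time:
  Start: x ≡ 3 (mod 8).
  Combine with x ≡ 5 (mod 6): gcd(8, 6) = 2; 5 - 3 = 2, which IS divisible by 2, so compatible.
    Write x = 3 + 8·t and substitute into x ≡ 5 (mod 6): 8·t ≡ 5 − 3 = 2 (mod 6).
    Divide the congruence (and modulus) by g = 2: 4·t ≡ 1 (mod 3).
    Reduce coefficients mod 3: 1·t ≡ 1 (mod 3).
    So t ≡ 1 (mod 3).
    Then x = 3 + 8·1 = 11, valid modulo lcm(8, 6) = 24: x ≡ 11 (mod 24).
  Combine with x ≡ 5 (mod 9): gcd(24, 9) = 3; 5 - 11 = -6, which IS divisible by 3, so compatible.
    Write x = 11 + 24·t and substitute into x ≡ 5 (mod 9): 24·t ≡ 5 − 11 = -6 (mod 9).
    Divide the congruence (and modulus) by g = 3: 8·t ≡ -2 (mod 3).
    Reduce coefficients mod 3: 2·t ≡ 1 (mod 3).
    The inverse of 2 mod 3 is 2 (since 2·2 = 4 = 1·3 + 1), so t ≡ 2·1 = 2 ≡ 2 (mod 3).
    Then x = 11 + 24·2 = 59, valid modulo lcm(24, 9) = 72: x ≡ 59 (mod 72).
Verify: 59 mod 8 = 3, 59 mod 6 = 5, 59 mod 9 = 5.

x ≡ 59 (mod 72).


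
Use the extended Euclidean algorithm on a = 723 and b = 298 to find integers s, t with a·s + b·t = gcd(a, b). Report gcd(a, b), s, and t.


Euclidean algorithm on (723, 298) — divide until remainder is 0:
  723 = 2 · 298 + 127
  298 = 2 · 127 + 44
  127 = 2 · 44 + 39
  44 = 1 · 39 + 5
  39 = 7 · 5 + 4
  5 = 1 · 4 + 1
  4 = 4 · 1 + 0
gcd(723, 298) = 1.
Track Bezout coefficients alongside the remainders: start with r₀ = 723 = a·1 + b·0 (s = 1, t = 0) and r₁ = 298 = a·0 + b·1 (s = 0, t = 1); each new remainder r_{k+1} = r_{k-1} − q_k·r_k inherits s_{k+1} = s_{k-1} − q_k·s_k, t_{k+1} = t_{k-1} − q_k·t_k, so r_k = a·s_k + b·t_k at every step:
  q = 2: r = 127, s = 1 − 2·0 = 1, t = 0 − 2·1 = -2  (check: 723·1 + 298·(-2) = 127)
  q = 2: r = 44, s = 0 − 2·1 = -2, t = 1 − 2·(-2) = 5  (check: 723·(-2) + 298·5 = 44)
  q = 2: r = 39, s = 1 − 2·(-2) = 5, t = -2 − 2·5 = -12  (check: 723·5 + 298·(-12) = 39)
  q = 1: r = 5, s = -2 − 1·5 = -7, t = 5 − 1·(-12) = 17  (check: 723·(-7) + 298·17 = 5)
  q = 7: r = 4, s = 5 − 7·(-7) = 54, t = -12 − 7·17 = -131  (check: 723·54 + 298·(-131) = 4)
  q = 1: r = 1, s = -7 − 1·54 = -61, t = 17 − 1·(-131) = 148  (check: 723·(-61) + 298·148 = 1)
The row with r = 1 (the gcd) gives the Bezout coefficients s = -61, t = 148.
Result: 723 · (-61) + 298 · (148) = 1.

gcd(723, 298) = 1; s = -61, t = 148 (check: 723·(-61) + 298·148 = 1).


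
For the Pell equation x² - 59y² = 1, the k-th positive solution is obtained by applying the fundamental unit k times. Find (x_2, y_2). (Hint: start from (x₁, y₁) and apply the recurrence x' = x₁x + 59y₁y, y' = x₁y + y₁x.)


Step 1: Find the fundamental solution (x₁, y₁) of x² - 59y² = 1.
  Expand √59 as a continued fraction. a₀ = ⌊√59⌋ = 7; iterate m_{k+1} = d_k·a_k − m_k, d_{k+1} = (59 − m_{k+1}²)/d_k, a_{k+1} = ⌊(a₀ + m_{k+1})/d_{k+1}⌋ (starting m₀ = 0, d₀ = 1), with convergents p_k = a_k·p_{k-1} + p_{k-2}, q_k = a_k·q_{k-1} + q_{k-2} (p₋₁ = 1, q₋₁ = 0):
  k = 0: a₀ = 7; p₀/q₀ = 7/1; p₀² − 59·q₀² = 49 − 59 = -10.
  k = 1: m = 7, d = 10, a = ⌊(7 + 7)/10⌋ = 1; p/q = (1·7 + 1)/(1·1 + 0) = 8/1; p² − 59·q² = 64 − 59 = 5.
  k = 2: m = 3, d = 5, a = ⌊(7 + 3)/5⌋ = 2; p/q = (2·8 + 7)/(2·1 + 1) = 23/3; p² − 59·q² = 529 − 531 = -2.
  k = 3: m = 7, d = 2, a = ⌊(7 + 7)/2⌋ = 7; p/q = (7·23 + 8)/(7·3 + 1) = 169/22; p² − 59·q² = 28561 − 28556 = 5.
  k = 4: m = 7, d = 5, a = ⌊(7 + 7)/5⌋ = 2; p/q = (2·169 + 23)/(2·22 + 3) = 361/47; p² − 59·q² = 130321 − 130331 = -10.
  k = 5: m = 3, d = 10, a = ⌊(7 + 3)/10⌋ = 1; p/q = (1·361 + 169)/(1·47 + 22) = 530/69; p² − 59·q² = 280900 − 280899 = 1.
  The first convergent with p² − 59·q² = 1 gives the fundamental solution (x₁, y₁) = (530, 69).
Step 2: Apply the recurrence (x_{n+1}, y_{n+1}) = (x₁x_n + 59y₁y_n, x₁y_n + y₁x_n) repeatedly.
  From (x_1, y_1) = (530, 69): x_2 = 530·530 + 59·69·69 = 561799; y_2 = 530·69 + 69·530 = 73140.
Step 3: Verify x_2² - 59·y_2² = 315618116401 - 315618116400 = 1 (should be 1). ✓

(x_1, y_1) = (530, 69); (x_2, y_2) = (561799, 73140).


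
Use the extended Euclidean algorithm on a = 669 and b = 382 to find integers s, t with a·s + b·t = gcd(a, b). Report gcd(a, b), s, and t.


Euclidean algorithm on (669, 382) — divide until remainder is 0:
  669 = 1 · 382 + 287
  382 = 1 · 287 + 95
  287 = 3 · 95 + 2
  95 = 47 · 2 + 1
  2 = 2 · 1 + 0
gcd(669, 382) = 1.
Track Bezout coefficients alongside the remainders: start with r₀ = 669 = a·1 + b·0 (s = 1, t = 0) and r₁ = 382 = a·0 + b·1 (s = 0, t = 1); each new remainder r_{k+1} = r_{k-1} − q_k·r_k inherits s_{k+1} = s_{k-1} − q_k·s_k, t_{k+1} = t_{k-1} − q_k·t_k, so r_k = a·s_k + b·t_k at every step:
  q = 1: r = 287, s = 1 − 1·0 = 1, t = 0 − 1·1 = -1  (check: 669·1 + 382·(-1) = 287)
  q = 1: r = 95, s = 0 − 1·1 = -1, t = 1 − 1·(-1) = 2  (check: 669·(-1) + 382·2 = 95)
  q = 3: r = 2, s = 1 − 3·(-1) = 4, t = -1 − 3·2 = -7  (check: 669·4 + 382·(-7) = 2)
  q = 47: r = 1, s = -1 − 47·4 = -189, t = 2 − 47·(-7) = 331  (check: 669·(-189) + 382·331 = 1)
The row with r = 1 (the gcd) gives the Bezout coefficients s = -189, t = 331.
Result: 669 · (-189) + 382 · (331) = 1.

gcd(669, 382) = 1; s = -189, t = 331 (check: 669·(-189) + 382·331 = 1).


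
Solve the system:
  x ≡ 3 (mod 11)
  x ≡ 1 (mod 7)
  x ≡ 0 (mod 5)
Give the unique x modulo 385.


Moduli 11, 7, 5 are pairwise coprime; by CRT there is a unique solution modulo M = 11 · 7 · 5 = 385.
Solve pairwise, accumulating the modulus:
  Start with x ≡ 3 (mod 11).
  Combine with x ≡ 1 (mod 7): since gcd(11, 7) = 1, we get a unique residue mod 77.
    Write x = 3 + 11·t and substitute into x ≡ 1 (mod 7): 11·t ≡ 1 − 3 = -2 (mod 7).
    Reduce coefficients mod 7: 4·t ≡ 5 (mod 7).
    The inverse of 4 mod 7 is 2 (since 4·2 = 8 = 1·7 + 1), so t ≡ 2·5 = 10 ≡ 3 (mod 7).
    Then x = 3 + 11·3 = 36, valid modulo lcm(11, 7) = 77: x ≡ 36 (mod 77).
  Combine with x ≡ 0 (mod 5): since gcd(77, 5) = 1, we get a unique residue mod 385.
    Write x = 36 + 77·t and substitute into x ≡ 0 (mod 5): 77·t ≡ 0 − 36 = -36 (mod 5).
    Reduce coefficients mod 5: 2·t ≡ 4 (mod 5).
    The inverse of 2 mod 5 is 3 (since 2·3 = 6 = 1·5 + 1), so t ≡ 3·4 = 12 ≡ 2 (mod 5).
    Then x = 36 + 77·2 = 190, valid modulo lcm(77, 5) = 385: x ≡ 190 (mod 385).
Verify: 190 mod 11 = 3 ✓, 190 mod 7 = 1 ✓, 190 mod 5 = 0 ✓.

x ≡ 190 (mod 385).


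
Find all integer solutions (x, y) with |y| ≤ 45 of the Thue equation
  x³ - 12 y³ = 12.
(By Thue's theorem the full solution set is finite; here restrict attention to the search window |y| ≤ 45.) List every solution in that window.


The equation is x³ - 12y³ = 12. For fixed y, x³ = 12·y³ + 12, so a solution requires the RHS to be a perfect cube.
Strategy: iterate y from -45 to 45, compute RHS = 12·y³ + 12, and check whether it is a (positive or negative) perfect cube.
Check small values of y:
  y = 0: RHS = 12 is not a perfect cube.
  y = 1: RHS = 24 is not a perfect cube.
  y = -1: RHS = 0 = (0)³ ⇒ x = 0 works.
  y = 2: RHS = 108 is not a perfect cube.
  y = -2: RHS = -84 is not a perfect cube.
  y = 3: RHS = 336 is not a perfect cube.
  y = -3: RHS = -312 is not a perfect cube.
Continuing the search up to |y| = 45 finds no further solutions beyond those listed.
Collected solutions: (0, -1).

Solutions (with |y| ≤ 45): (0, -1).
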